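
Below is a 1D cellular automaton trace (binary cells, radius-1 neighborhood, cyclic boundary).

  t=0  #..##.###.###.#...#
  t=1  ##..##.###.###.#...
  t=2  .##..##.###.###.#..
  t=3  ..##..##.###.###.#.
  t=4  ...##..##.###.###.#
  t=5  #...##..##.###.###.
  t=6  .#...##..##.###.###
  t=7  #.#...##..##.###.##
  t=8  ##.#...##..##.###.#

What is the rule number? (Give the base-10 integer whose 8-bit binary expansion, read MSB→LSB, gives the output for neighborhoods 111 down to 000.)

  ###|#  b7=1 t=0,i=7
  ##.|#  b6=1 t=0,i=0
  #.#|#  b5=1 t=0,i=5
  #..|#  b4=1 t=0,i=1
  .##|.  b3=0 t=0,i=3
  .#.|.  b2=0 t=0,i=14
  ..#|.  b1=0 t=0,i=2
  ...|.  b0=0 t=0,i=16
  bits 11110000 = 240

240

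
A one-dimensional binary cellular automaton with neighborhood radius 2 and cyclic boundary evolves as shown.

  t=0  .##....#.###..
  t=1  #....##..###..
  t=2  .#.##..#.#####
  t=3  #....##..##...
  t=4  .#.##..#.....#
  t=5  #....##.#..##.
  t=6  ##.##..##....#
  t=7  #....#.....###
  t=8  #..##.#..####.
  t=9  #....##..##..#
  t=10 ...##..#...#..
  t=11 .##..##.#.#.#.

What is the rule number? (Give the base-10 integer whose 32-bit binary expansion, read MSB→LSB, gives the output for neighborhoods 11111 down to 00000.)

  #####|.  b31=0 t=2,i=11
  ####.|.  b30=0 t=2,i=12
  ###.#|.  b29=0 t=2,i=13
  ###..|#  b28=1 t=0,i=11
  ##.##|.  b27=0 t=6,i=2
  ##.#.|#  b26=1 t=2,i=0
  ##..#|#  b25=1 t=1,i=7
  ##...|.  b24=0 t=0,i=3
  #.###|#  b23=1 t=0,i=9
  #.##.|.  b22=0 t=2,i=3
  #.#.#|.  b21=0 t=2,i=1
  #.#..|#  b20=1 t=5,i=0
  #..##|.  b19=0 t=1,i=8
  #..#.|#  b18=1 t=1,i=13
  #...#|.  b17=0 t=0,i=13
  #....|.  b16=0 t=0,i=4
  .####|#  b15=1 t=2,i=10
  .###.|#  b14=1 t=0,i=10
  .##.#|.  b13=0 t=5,i=6
  .##..|.  b12=0 t=0,i=2
  .#.##|.  b11=0 t=0,i=8
  .#.#.|#  b10=1 t=4,i=0
  .#..#|.  b9=0 t=5,i=9
  .#...|#  b8=1 t=1,i=1
  ..###|#  b7=1 t=1,i=9
  ..##.|.  b6=0 t=0,i=1
  ..#.#|.  b5=0 t=0,i=7
  ..#..|.  b4=0 t=1,i=0
  ...##|#  b3=1 t=0,i=0
  ...#.|#  b2=1 t=0,i=6
  ....#|#  b1=1 t=0,i=5
  .....|.  b0=0 t=4,i=10
  bits 00010110100101001100010110001110 = 378848654

378848654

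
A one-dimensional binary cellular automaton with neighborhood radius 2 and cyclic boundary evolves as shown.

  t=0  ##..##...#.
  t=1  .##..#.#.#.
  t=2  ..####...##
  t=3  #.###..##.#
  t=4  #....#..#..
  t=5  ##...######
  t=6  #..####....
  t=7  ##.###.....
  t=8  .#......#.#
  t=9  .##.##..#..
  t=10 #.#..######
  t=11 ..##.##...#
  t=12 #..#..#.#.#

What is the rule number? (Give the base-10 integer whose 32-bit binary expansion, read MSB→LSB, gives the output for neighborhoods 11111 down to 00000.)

1108784057

  nb #####: next=.  (t=5,i=7, bit31=0)
  nb ####.: next=#  (t=2,i=4, bit30=1)
  nb ###.#: next=.  (t=10,i=0, bit29=0)
  nb ###..: next=.  (t=2,i=5, bit28=0)
  nb ##.##: next=.  (t=3,i=1, bit27=0)
  nb ##.#.: next=.  (t=10,i=1, bit26=0)
  nb ##..#: next=#  (t=0,i=2, bit25=1)
  nb ##...: next=.  (t=0,i=6, bit24=0)
  nb #.###: next=.  (t=3,i=2, bit23=0)
  nb #.##.: next=.  (t=0,i=0, bit22=0)
  nb #.#.#: next=.  (t=1,i=7, bit21=0)
  nb #.#..: next=#  (t=1,i=9, bit20=1)
  nb #..##: next=.  (t=0,i=3, bit19=0)
  nb #..#.: next=#  (t=1,i=4, bit18=1)
  nb #...#: next=#  (t=0,i=7, bit17=1)
  nb #....: next=.  (t=4,i=2, bit16=0)
  nb .####: next=#  (t=2,i=3, bit15=1)
  nb .###.: next=.  (t=3,i=3, bit14=0)
  nb .##.#: next=#  (t=3,i=0, bit13=1)
  nb .##..: next=#  (t=0,i=1, bit12=1)
  nb .#.##: next=.  (t=0,i=10, bit11=0)
  nb .#.#.: next=.  (t=1,i=6, bit10=0)
  nb .#..#: next=#  (t=1,i=10, bit9=1)
  nb .#...: next=#  (t=4,i=1, bit8=1)
  nb ..###: next=#  (t=2,i=2, bit7=1)
  nb ..##.: next=.  (t=0,i=4, bit6=0)
  nb ..#.#: next=#  (t=0,i=9, bit5=1)
  nb ..#..: next=#  (t=4,i=0, bit4=1)
  nb ...##: next=#  (t=2,i=8, bit3=1)
  nb ...#.: next=.  (t=0,i=8, bit2=0)
  nb ....#: next=.  (t=4,i=3, bit1=0)
  nb .....: next=#  (t=7,i=8, bit0=1)
  bits 01000010000101101011001110111001 = 1108784057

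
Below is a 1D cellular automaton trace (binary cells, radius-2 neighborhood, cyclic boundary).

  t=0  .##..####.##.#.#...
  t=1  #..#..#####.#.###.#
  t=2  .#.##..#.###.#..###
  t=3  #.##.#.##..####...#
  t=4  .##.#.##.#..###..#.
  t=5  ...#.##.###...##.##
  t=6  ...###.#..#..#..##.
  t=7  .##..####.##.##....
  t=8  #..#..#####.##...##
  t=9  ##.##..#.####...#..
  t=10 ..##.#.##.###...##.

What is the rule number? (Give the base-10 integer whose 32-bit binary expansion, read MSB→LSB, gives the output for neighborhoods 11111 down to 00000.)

  nb #####: next=.  (t=1,i=8, bit31=0)
  nb ####.: next=#  (t=0,i=7, bit30=1)
  nb ###.#: next=#  (t=0,i=8, bit29=1)
  nb ###..: next=#  (t=3,i=14, bit28=1)
  nb ##.##: next=#  (t=0,i=9, bit27=1)
  nb ##.#.: next=#  (t=0,i=12, bit26=1)
  nb ##..#: next=#  (t=0,i=3, bit25=1)
  nb ##...: next=.  (t=3,i=15, bit24=0)
  nb #.###: next=.  (t=1,i=14, bit23=0)
  nb #.##.: next=#  (t=0,i=10, bit22=1)
  nb #.#.#: next=.  (t=0,i=13, bit21=0)
  nb #.#..: next=#  (t=0,i=15, bit20=1)
  nb #..##: next=.  (t=0,i=4, bit19=0)
  nb #..#.: next=.  (t=1,i=2, bit18=0)
  nb #...#: next=.  (t=3,i=16, bit17=0)
  nb #....: next=.  (t=0,i=17, bit16=0)
  nb .####: next=#  (t=0,i=6, bit15=1)
  nb .###.: next=.  (t=1,i=15, bit14=0)
  nb .##.#: next=.  (t=0,i=11, bit13=0)
  nb .##..: next=.  (t=0,i=2, bit12=0)
  nb .#.##: next=#  (t=1,i=13, bit11=1)
  nb .#.#.: next=#  (t=0,i=14, bit10=1)
  nb .#..#: next=#  (t=1,i=4, bit9=1)
  nb .#...: next=#  (t=0,i=16, bit8=1)
  nb ..###: next=.  (t=0,i=5, bit7=0)
  nb ..##.: next=.  (t=0,i=1, bit6=0)
  nb ..#.#: next=#  (t=2,i=7, bit5=1)
  nb ..#..: next=#  (t=1,i=3, bit4=1)
  nb ...##: next=#  (t=0,i=0, bit3=1)
  nb ...#.: next=.  (t=5,i=2, bit2=0)
  nb ....#: next=#  (t=0,i=18, bit1=1)
  nb .....: next=#  (t=7,i=17, bit0=1)
  bits 01111110010100001000111100111011 = 2119208763

2119208763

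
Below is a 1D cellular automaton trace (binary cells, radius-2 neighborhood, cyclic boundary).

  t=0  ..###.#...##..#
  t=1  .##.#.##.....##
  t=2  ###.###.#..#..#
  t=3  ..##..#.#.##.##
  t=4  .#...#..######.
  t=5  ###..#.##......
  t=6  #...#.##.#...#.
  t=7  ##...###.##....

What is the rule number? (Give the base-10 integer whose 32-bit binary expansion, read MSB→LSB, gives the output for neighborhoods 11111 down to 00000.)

696002962

  [31] ##### => .  t=4,i=10
  [30] ####. => .  t=2,i=1
  [29] ###.# => #  t=0,i=4
  [28] ###.. => .  t=4,i=13
  [27] ##.## => #  t=1,i=0
  [26] ##.#. => .  t=0,i=5
  [25] ##..# => .  t=0,i=12
  [24] ##... => #  t=1,i=8
  [23] #.### => .  t=2,i=4
  [22] #.##. => #  t=1,i=1
  [21] #.#.# => #  t=1,i=4
  [20] #.#.. => #  t=0,i=6
  [19] #..## => #  t=0,i=1
  [18] #..#. => #  t=0,i=13
  [17] #...# => .  t=0,i=8
  [16] #.... => .  t=1,i=9
  [15] .#### => .  t=2,i=0
  [14] .###. => .  t=0,i=3
  [13] .##.# => #  t=1,i=2
  [12] .##.. => .  t=0,i=11
  [11] .#.## => #  t=1,i=5
  [10] .#.#. => .  t=3,i=7
  [9] .#..# => .  t=0,i=0
  [8] .#... => #  t=0,i=7
  [7] ..### => #  t=0,i=2
  [6] ..##. => .  t=0,i=10
  [5] ..#.# => .  t=3,i=6
  [4] ..#.. => #  t=0,i=14
  [3] ...## => .  t=0,i=9
  [2] ...#. => .  t=4,i=4
  [1] ....# => #  t=1,i=11
  [0] ..... => .  t=1,i=10
  bits 00101001011111000010100110010010 = 696002962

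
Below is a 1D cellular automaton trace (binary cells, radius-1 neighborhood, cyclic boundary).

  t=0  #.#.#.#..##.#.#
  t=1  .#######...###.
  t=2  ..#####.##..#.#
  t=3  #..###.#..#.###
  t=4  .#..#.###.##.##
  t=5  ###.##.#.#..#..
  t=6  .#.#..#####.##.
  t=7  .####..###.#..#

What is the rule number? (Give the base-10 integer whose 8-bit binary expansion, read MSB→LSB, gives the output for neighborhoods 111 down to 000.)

181

  ###|#  b7=1 t=1,i=2
  ##.|.  b6=0 t=0,i=0
  #.#|#  b5=1 t=0,i=1
  #..|#  b4=1 t=0,i=7
  .##|.  b3=0 t=0,i=9
  .#.|#  b2=1 t=0,i=2
  ..#|.  b1=0 t=0,i=8
  ...|#  b0=1 t=1,i=9
  bits 10110101 = 181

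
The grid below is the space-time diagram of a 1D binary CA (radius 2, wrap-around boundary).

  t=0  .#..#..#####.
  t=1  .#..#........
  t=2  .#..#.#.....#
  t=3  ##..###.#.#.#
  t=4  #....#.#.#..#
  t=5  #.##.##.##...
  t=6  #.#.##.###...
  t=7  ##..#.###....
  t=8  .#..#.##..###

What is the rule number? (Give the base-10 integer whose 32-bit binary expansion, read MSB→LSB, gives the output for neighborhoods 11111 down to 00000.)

  ##### -> .   bit 31 = 0  t=0,i=9
  ####. -> .   bit 30 = 0  t=0,i=10
  ###.# -> .   bit 29 = 0  t=3,i=6
  ###.. -> .   bit 28 = 0  t=0,i=11
  ##.## -> #   bit 27 = 1  t=5,i=4
  ##.#. -> #   bit 26 = 1  t=3,i=7
  ##..# -> .   bit 25 = 0  t=0,i=12
  ##... -> .   bit 24 = 0  t=4,i=1
  #.### -> #   bit 23 = 1  t=3,i=12
  #.##. -> #   bit 22 = 1  t=5,i=2
  #.#.# -> .   bit 21 = 0  t=3,i=8
  #.#.. -> #   bit 20 = 1  t=2,i=1
  #..## -> .   bit 19 = 0  t=0,i=6
  #..#. -> .   bit 18 = 0  t=0,i=0
  #...# -> .   bit 17 = 0  t=5,i=11
  #.... -> #   bit 16 = 1  t=1,i=6
  .#### -> .   bit 15 = 0  t=0,i=8
  .###. -> #   bit 14 = 1  t=3,i=0
  .##.# -> .   bit 13 = 0  t=5,i=3
  .##.. -> #   bit 12 = 1  t=4,i=0
  .#.## -> .   bit 11 = 0  t=3,i=11
  .#.#. -> #   bit 10 = 1  t=2,i=0
  .#..# -> .   bit 9 = 0  t=0,i=2
  .#... -> .   bit 8 = 0  t=1,i=5
  ..### -> .   bit 7 = 0  t=0,i=7
  ..##. -> .   bit 6 = 0  t=4,i=12
  ..#.# -> #   bit 5 = 1  t=2,i=4
  ..#.. -> #   bit 4 = 1  t=0,i=1
  ...## -> #   bit 3 = 1  t=7,i=12
  ...#. -> .   bit 2 = 0  t=1,i=0
  ....# -> #   bit 1 = 1  t=1,i=12
  ..... -> .   bit 0 = 0  t=1,i=7
  bits 00001100110100010101010000111010 = 215045178

215045178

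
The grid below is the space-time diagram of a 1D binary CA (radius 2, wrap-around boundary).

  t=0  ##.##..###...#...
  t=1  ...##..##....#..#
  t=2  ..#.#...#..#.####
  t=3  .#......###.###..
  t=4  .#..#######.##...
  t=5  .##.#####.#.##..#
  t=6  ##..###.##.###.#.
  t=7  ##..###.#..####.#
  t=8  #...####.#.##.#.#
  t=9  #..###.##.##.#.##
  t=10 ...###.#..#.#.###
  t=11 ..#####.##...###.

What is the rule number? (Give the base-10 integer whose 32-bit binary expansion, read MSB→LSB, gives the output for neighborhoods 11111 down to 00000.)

  #####|#  b31=1 t=4,i=6
  ####.|.  b30=0 t=2,i=15
  ###.#|#  b29=1 t=3,i=10
  ###..|.  b28=0 t=0,i=9
  ##.##|.  b27=0 t=0,i=2
  ##.#.|#  b26=1 t=5,i=9
  ##..#|.  b25=0 t=0,i=5
  ##...|.  b24=0 t=0,i=10
  #.###|#  b23=1 t=2,i=13
  #.##.|#  b22=1 t=0,i=3
  #.#.#|.  b21=0 t=5,i=10
  #.#..|.  b20=0 t=2,i=4
  #..##|.  b19=0 t=0,i=6
  #..#.|#  b18=1 t=1,i=15
  #...#|.  b17=0 t=0,i=11
  #....|.  b16=0 t=1,i=10
  .####|#  b15=1 t=2,i=14
  .###.|#  b14=1 t=0,i=8
  .##.#|.  b13=0 t=0,i=1
  .##..|#  b12=1 t=0,i=4
  .#.##|#  b11=1 t=2,i=12
  .#.#.|.  b10=0 t=2,i=3
  .#..#|#  b9=1 t=1,i=14
  .#...|.  b8=0 t=0,i=14
  ..###|#  b7=1 t=0,i=7
  ..##.|.  b6=0 t=0,i=0
  ..#.#|.  b5=0 t=2,i=2
  ..#..|#  b4=1 t=0,i=13
  ...##|#  b3=1 t=0,i=16
  ...#.|.  b2=0 t=0,i=12
  ....#|#  b1=1 t=1,i=11
  .....|#  b0=1 t=3,i=4
  bits 10100100110001001101101010011011 = 2764364443

2764364443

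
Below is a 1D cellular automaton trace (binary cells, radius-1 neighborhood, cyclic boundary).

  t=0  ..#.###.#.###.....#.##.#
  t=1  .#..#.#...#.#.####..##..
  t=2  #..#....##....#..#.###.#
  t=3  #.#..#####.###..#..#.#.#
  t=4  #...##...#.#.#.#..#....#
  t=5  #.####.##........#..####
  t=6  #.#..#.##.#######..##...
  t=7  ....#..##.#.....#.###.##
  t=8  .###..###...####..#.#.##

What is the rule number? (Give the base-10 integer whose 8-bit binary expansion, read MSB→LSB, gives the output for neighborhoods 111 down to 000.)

75

  ###|.  b7=0 t=0,i=5
  ##.|#  b6=1 t=0,i=6
  #.#|.  b5=0 t=0,i=3
  #..|.  b4=0 t=0,i=0
  .##|#  b3=1 t=0,i=4
  .#.|.  b2=0 t=0,i=2
  ..#|#  b1=1 t=0,i=1
  ...|#  b0=1 t=0,i=14
  bits 01001011 = 75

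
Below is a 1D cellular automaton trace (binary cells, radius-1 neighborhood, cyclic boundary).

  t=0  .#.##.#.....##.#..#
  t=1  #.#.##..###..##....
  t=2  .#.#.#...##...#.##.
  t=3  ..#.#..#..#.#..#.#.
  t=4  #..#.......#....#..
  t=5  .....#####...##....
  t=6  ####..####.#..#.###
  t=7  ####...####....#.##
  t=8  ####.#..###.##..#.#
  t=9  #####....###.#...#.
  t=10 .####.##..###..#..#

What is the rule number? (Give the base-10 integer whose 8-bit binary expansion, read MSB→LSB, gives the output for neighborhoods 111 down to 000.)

225

  ###|#  b7=1 t=1,i=9
  ##.|#  b6=1 t=0,i=4
  #.#|#  b5=1 t=0,i=0
  #..|.  b4=0 t=0,i=7
  .##|.  b3=0 t=0,i=3
  .#.|.  b2=0 t=0,i=1
  ..#|.  b1=0 t=0,i=11
  ...|#  b0=1 t=0,i=8
  bits 11100001 = 225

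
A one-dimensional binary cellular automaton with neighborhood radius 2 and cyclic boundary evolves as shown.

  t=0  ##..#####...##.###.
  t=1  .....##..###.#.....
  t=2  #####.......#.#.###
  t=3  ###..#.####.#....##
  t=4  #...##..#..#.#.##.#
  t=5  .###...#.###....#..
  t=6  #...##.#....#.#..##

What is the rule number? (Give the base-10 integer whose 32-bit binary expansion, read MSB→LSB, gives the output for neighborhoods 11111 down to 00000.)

2231804715

  ##### -> #   bit 31 = 1  t=0,i=6
  ####. -> .   bit 30 = 0  t=0,i=7
  ###.# -> .   bit 29 = 0  t=0,i=17
  ###.. -> .   bit 28 = 0  t=0,i=8
  ##.## -> .   bit 27 = 0  t=0,i=14
  ##.#. -> #   bit 26 = 1  t=1,i=12
  ##..# -> .   bit 25 = 0  t=0,i=2
  ##... -> #   bit 24 = 1  t=0,i=9
  #.### -> .   bit 23 = 0  t=0,i=15
  #.##. -> .   bit 22 = 0  t=0,i=0
  #.#.# -> .   bit 21 = 0  t=2,i=14
  #.#.. -> .   bit 20 = 0  t=1,i=13
  #..## -> .   bit 19 = 0  t=0,i=3
  #..#. -> #   bit 18 = 1  t=3,i=4
  #...# -> #   bit 17 = 1  t=0,i=10
  #.... -> .   bit 16 = 0  t=1,i=15
  .#### -> #   bit 15 = 1  t=0,i=5
  .###. -> .   bit 14 = 0  t=0,i=16
  .##.# -> #   bit 13 = 1  t=0,i=13
  .##.. -> .   bit 12 = 0  t=0,i=1
  .#.## -> .   bit 11 = 0  t=2,i=15
  .#.#. -> .   bit 10 = 0  t=2,i=13
  .#..# -> #   bit 9 = 1  t=4,i=9
  .#... -> #   bit 8 = 1  t=1,i=14
  ..### -> .   bit 7 = 0  t=0,i=4
  ..##. -> .   bit 6 = 0  t=0,i=12
  ..#.# -> #   bit 5 = 1  t=2,i=12
  ..#.. -> .   bit 4 = 0  t=4,i=8
  ...## -> #   bit 3 = 1  t=0,i=11
  ...#. -> .   bit 2 = 0  t=2,i=11
  ....# -> #   bit 1 = 1  t=1,i=3
  ..... -> #   bit 0 = 1  t=1,i=0
  bits 10000101000001101010001100101011 = 2231804715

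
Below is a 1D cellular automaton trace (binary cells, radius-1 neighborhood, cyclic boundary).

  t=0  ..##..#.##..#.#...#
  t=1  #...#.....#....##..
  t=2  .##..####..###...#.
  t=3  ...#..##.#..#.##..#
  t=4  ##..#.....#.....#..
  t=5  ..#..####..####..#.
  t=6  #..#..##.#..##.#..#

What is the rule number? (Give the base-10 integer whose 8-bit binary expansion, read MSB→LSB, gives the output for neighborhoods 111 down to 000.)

145

  ###|#  b7=1 t=2,i=6
  ##.|.  b6=0 t=0,i=3
  #.#|.  b5=0 t=0,i=7
  #..|#  b4=1 t=0,i=0
  .##|.  b3=0 t=0,i=2
  .#.|.  b2=0 t=0,i=6
  ..#|.  b1=0 t=0,i=1
  ...|#  b0=1 t=0,i=16
  bits 10010001 = 145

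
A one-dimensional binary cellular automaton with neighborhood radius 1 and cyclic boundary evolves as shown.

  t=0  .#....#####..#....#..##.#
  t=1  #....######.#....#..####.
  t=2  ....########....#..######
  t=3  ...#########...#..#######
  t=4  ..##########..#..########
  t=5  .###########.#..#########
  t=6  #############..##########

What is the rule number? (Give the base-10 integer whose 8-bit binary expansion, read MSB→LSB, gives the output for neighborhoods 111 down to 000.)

  [7] ### => #  t=0,i=7
  [6] ##. => #  t=0,i=10
  [5] #.# => #  t=0,i=0
  [4] #.. => .  t=0,i=2
  [3] .## => #  t=0,i=6
  [2] .#. => .  t=0,i=1
  [1] ..# => #  t=0,i=5
  [0] ... => .  t=0,i=3
  bits 11101010 = 234

234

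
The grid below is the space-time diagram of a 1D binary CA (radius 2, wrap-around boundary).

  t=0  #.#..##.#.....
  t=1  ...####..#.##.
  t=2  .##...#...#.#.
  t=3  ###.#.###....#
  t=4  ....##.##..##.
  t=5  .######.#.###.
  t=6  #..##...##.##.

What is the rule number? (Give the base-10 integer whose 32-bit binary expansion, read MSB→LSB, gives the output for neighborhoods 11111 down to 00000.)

2552920923

  #####|#  b31=1 t=5,i=3
  ####.|.  b30=0 t=1,i=5
  ###.#|.  b29=0 t=3,i=2
  ###..|#  b28=1 t=1,i=6
  ##.##|#  b27=1 t=4,i=6
  ##.#.|.  b26=0 t=0,i=7
  ##..#|.  b25=0 t=1,i=7
  ##...|.  b24=0 t=1,i=13
  #.###|.  b23=0 t=3,i=6
  #.##.|.  b22=0 t=1,i=11
  #.#.#|#  b21=1 t=3,i=4
  #.#..|.  b20=0 t=0,i=2
  #..##|#  b19=1 t=0,i=4
  #..#.|.  b18=0 t=1,i=8
  #...#|#  b17=1 t=2,i=4
  #....|.  b16=0 t=0,i=10
  .####|.  b15=0 t=1,i=4
  .###.|#  b14=1 t=3,i=7
  .##.#|#  b13=1 t=0,i=6
  .##..|#  b12=1 t=1,i=12
  .#.##|#  b11=1 t=1,i=10
  .#.#.|.  b10=0 t=0,i=1
  .#..#|#  b9=1 t=0,i=3
  .#...|#  b8=1 t=0,i=9
  ..###|.  b7=0 t=1,i=3
  ..##.|#  b6=1 t=0,i=5
  ..#.#|.  b5=0 t=0,i=0
  ..#..|#  b4=1 t=2,i=6
  ...##|#  b3=1 t=1,i=2
  ...#.|.  b2=0 t=0,i=13
  ....#|#  b1=1 t=0,i=12
  .....|#  b0=1 t=0,i=11
  bits 10011000001010100111101101011011 = 2552920923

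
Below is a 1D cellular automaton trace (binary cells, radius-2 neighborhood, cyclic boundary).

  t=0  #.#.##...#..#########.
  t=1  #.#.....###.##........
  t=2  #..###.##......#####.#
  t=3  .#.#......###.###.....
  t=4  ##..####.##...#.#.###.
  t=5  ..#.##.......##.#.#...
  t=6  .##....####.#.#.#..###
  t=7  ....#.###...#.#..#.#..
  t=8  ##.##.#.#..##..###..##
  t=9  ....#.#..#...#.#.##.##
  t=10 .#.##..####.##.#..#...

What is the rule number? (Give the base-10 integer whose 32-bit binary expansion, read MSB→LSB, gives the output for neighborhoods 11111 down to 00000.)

312845245

  [31] ##### => .  t=0,i=14
  [30] ####. => .  t=0,i=19
  [29] ###.# => .  t=0,i=20
  [28] ###.. => #  t=3,i=16
  [27] ##.## => .  t=1,i=11
  [26] ##.#. => .  t=0,i=21
  [25] ##..# => #  t=2,i=1
  [24] ##... => .  t=0,i=6
  [23] #.### => #  t=3,i=14
  [22] #.##. => .  t=0,i=4
  [21] #.#.# => #  t=0,i=0
  [20] #.#.. => .  t=1,i=2
  [19] #..## => .  t=0,i=11
  [18] #..#. => #  t=7,i=16
  [17] #...# => .  t=0,i=7
  [16] #.... => #  t=1,i=4
  [15] .#### => #  t=0,i=13
  [14] .###. => .  t=1,i=9
  [13] .##.# => #  t=5,i=14
  [12] .##.. => .  t=0,i=5
  [11] .#.## => .  t=0,i=3
  [10] .#.#. => .  t=0,i=1
  [9] .#..# => #  t=0,i=10
  [8] .#... => #  t=1,i=3
  [7] ..### => #  t=0,i=12
  [6] ..##. => .  t=5,i=13
  [5] ..#.# => #  t=1,i=0
  [4] ..#.. => #  t=0,i=9
  [3] ...## => #  t=1,i=7
  [2] ...#. => #  t=0,i=8
  [1] ....# => .  t=1,i=6
  [0] ..... => #  t=1,i=5
  bits 00010010101001011010001110111101 = 312845245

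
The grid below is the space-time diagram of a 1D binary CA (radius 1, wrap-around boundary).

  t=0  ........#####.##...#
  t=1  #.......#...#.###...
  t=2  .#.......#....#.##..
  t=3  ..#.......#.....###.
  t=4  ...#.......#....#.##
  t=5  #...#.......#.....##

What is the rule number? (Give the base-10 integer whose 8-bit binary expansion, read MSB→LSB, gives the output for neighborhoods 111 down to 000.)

88

  nb ###: next=.  (t=0,i=9, bit7=0)
  nb ##.: next=#  (t=0,i=12, bit6=1)
  nb #.#: next=.  (t=0,i=13, bit5=0)
  nb #..: next=#  (t=0,i=0, bit4=1)
  nb .##: next=#  (t=0,i=8, bit3=1)
  nb .#.: next=.  (t=0,i=19, bit2=0)
  nb ..#: next=.  (t=0,i=7, bit1=0)
  nb ...: next=.  (t=0,i=1, bit0=0)
  bits 01011000 = 88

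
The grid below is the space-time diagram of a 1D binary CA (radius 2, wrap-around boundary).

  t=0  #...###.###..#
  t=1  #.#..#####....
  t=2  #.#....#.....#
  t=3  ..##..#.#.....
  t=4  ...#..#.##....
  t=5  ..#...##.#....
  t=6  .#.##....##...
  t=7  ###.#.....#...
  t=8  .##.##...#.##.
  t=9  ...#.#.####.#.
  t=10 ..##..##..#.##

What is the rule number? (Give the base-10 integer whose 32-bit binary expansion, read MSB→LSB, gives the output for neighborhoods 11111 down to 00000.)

  nb #####: next=#  (t=1,i=7, bit31=1)
  nb ####.: next=.  (t=1,i=8, bit30=0)
  nb ###.#: next=#  (t=0,i=6, bit29=1)
  nb ###..: next=.  (t=0,i=10, bit28=0)
  nb ##.##: next=#  (t=0,i=7, bit27=1)
  nb ##.#.: next=.  (t=2,i=1, bit26=0)
  nb ##..#: next=.  (t=0,i=11, bit25=0)
  nb ##...: next=.  (t=0,i=1, bit24=0)
  nb #.###: next=#  (t=0,i=8, bit23=1)
  nb #.##.: next=.  (t=4,i=8, bit22=0)
  nb #.#.#: next=.  (t=9,i=5, bit21=0)
  nb #.#..: next=#  (t=1,i=2, bit20=1)
  nb #..##: next=.  (t=0,i=12, bit19=0)
  nb #..#.: next=.  (t=3,i=5, bit18=0)
  nb #...#: next=#  (t=0,i=2, bit17=1)
  nb #....: next=.  (t=1,i=11, bit16=0)
  nb .####: next=.  (t=1,i=6, bit15=0)
  nb .###.: next=#  (t=0,i=5, bit14=1)
  nb .##.#: next=.  (t=2,i=0, bit13=0)
  nb .##..: next=#  (t=0,i=0, bit12=1)
  nb .#.##: next=#  (t=4,i=7, bit11=1)
  nb .#.#.: next=.  (t=1,i=1, bit10=0)
  nb .#..#: next=.  (t=1,i=3, bit9=0)
  nb .#...: next=#  (t=2,i=3, bit8=1)
  nb ..###: next=.  (t=0,i=4, bit7=0)
  nb ..##.: next=.  (t=0,i=13, bit6=0)
  nb ..#.#: next=#  (t=1,i=0, bit5=1)
  nb ..#..: next=.  (t=2,i=7, bit4=0)
  nb ...##: next=.  (t=0,i=3, bit3=0)
  nb ...#.: next=#  (t=1,i=13, bit2=1)
  nb ....#: next=.  (t=1,i=12, bit1=0)
  nb .....: next=.  (t=2,i=10, bit0=0)
  bits 10101000100100100101100100100100 = 2828163364

2828163364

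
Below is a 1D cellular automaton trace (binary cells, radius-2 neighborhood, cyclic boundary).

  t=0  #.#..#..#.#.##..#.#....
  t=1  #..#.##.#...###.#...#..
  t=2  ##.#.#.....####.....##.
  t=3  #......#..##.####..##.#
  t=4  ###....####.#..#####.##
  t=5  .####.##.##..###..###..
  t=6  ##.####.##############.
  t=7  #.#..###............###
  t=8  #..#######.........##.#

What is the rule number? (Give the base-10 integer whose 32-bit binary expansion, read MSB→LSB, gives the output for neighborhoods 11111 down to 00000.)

  [31] ##### => .  t=4,i=0
  [30] ####. => #  t=2,i=13
  [29] ###.# => #  t=1,i=14
  [28] ###.. => #  t=2,i=14
  [27] ##.## => #  t=2,i=22
  [26] ##.#. => .  t=1,i=7
  [25] ##..# => #  t=0,i=14
  [24] ##... => #  t=2,i=15
  [23] #.### => .  t=3,i=13
  [22] #.##. => #  t=0,i=12
  [21] #.#.# => .  t=0,i=10
  [20] #.#.. => .  t=0,i=2
  [19] #..## => #  t=3,i=9
  [18] #..#. => .  t=0,i=4
  [17] #...# => .  t=1,i=10
  [16] #.... => #  t=0,i=20
  [15] .#### => .  t=2,i=12
  [14] .###. => #  t=1,i=13
  [13] .##.# => .  t=1,i=6
  [12] .##.. => #  t=0,i=13
  [11] .#.## => .  t=0,i=11
  [10] .#.#. => .  t=0,i=1
  [9] .#..# => #  t=0,i=3
  [8] .#... => .  t=0,i=19
  [7] ..### => #  t=1,i=12
  [6] ..##. => #  t=2,i=20
  [5] ..#.# => #  t=0,i=0
  [4] ..#.. => #  t=0,i=5
  [3] ...## => #  t=1,i=11
  [2] ...#. => .  t=0,i=22
  [1] ....# => .  t=0,i=21
  [0] ..... => .  t=2,i=8
  bits 01111011010010010101001011111000 = 2068402936

2068402936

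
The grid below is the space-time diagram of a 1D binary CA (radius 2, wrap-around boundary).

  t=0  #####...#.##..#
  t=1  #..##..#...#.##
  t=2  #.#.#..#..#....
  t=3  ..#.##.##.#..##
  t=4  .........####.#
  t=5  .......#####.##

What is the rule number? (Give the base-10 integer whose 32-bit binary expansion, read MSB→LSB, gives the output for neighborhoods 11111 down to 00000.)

  [31] ##### => .  t=0,i=1
  [30] ####. => #  t=0,i=3
  [29] ###.# => .  t=4,i=12
  [28] ###.. => #  t=0,i=4
  [27] ##.## => .  t=3,i=6
  [26] ##.#. => #  t=3,i=9
  [25] ##..# => .  t=0,i=12
  [24] ##... => .  t=0,i=5
  [23] #.### => .  t=1,i=13
  [22] #.##. => .  t=0,i=10
  [21] #.#.# => #  t=2,i=2
  [20] #.#.. => #  t=2,i=4
  [19] #..## => #  t=0,i=13
  [18] #..#. => .  t=1,i=6
  [17] #...# => .  t=0,i=6
  [16] #.... => .  t=2,i=12
  [15] .#### => #  t=0,i=0
  [14] .###. => .  t=1,i=14
  [13] .##.# => .  t=3,i=5
  [12] .##.. => #  t=0,i=11
  [11] .#.## => .  t=0,i=9
  [10] .#.#. => .  t=2,i=1
  [9] .#..# => #  t=2,i=5
  [8] .#... => .  t=1,i=8
  [7] ..### => #  t=0,i=14
  [6] ..##. => .  t=1,i=3
  [5] ..#.# => .  t=0,i=8
  [4] ..#.. => #  t=1,i=7
  [3] ...## => #  t=4,i=8
  [2] ...#. => #  t=0,i=7
  [1] ....# => #  t=2,i=13
  [0] ..... => .  t=4,i=2
  bits 01010100001110001001001010011110 = 1412993694

1412993694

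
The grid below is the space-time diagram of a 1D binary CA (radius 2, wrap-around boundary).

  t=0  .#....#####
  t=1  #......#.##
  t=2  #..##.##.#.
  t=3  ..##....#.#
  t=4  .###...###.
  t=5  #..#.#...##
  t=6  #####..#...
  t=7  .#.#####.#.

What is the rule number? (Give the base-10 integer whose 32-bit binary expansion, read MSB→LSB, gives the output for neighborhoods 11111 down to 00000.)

1989055605

  ##### -> .   bit 31 = 0  t=0,i=8
  ####. -> #   bit 30 = 1  t=0,i=9
  ###.# -> #   bit 29 = 1  t=0,i=10
  ###.. -> #   bit 28 = 1  t=1,i=0
  ##.## -> .   bit 27 = 0  t=2,i=5
  ##.#. -> #   bit 26 = 1  t=0,i=0
  ##..# -> #   bit 25 = 1  t=4,i=10
  ##... -> .   bit 24 = 0  t=1,i=1
  #.### -> #   bit 23 = 1  t=1,i=9
  #.##. -> .   bit 22 = 0  t=2,i=6
  #.#.# -> .   bit 21 = 0  t=2,i=9
  #.#.. -> .   bit 20 = 0  t=0,i=1
  #..## -> #   bit 19 = 1  t=2,i=2
  #..#. -> #   bit 18 = 1  t=5,i=2
  #...# -> #   bit 17 = 1  t=4,i=5
  #.... -> .   bit 16 = 0  t=0,i=3
  .#### -> #   bit 15 = 1  t=0,i=7
  .###. -> .   bit 14 = 0  t=1,i=10
  .##.# -> .   bit 13 = 0  t=2,i=4
  .##.. -> #   bit 12 = 1  t=3,i=3
  .#.## -> .   bit 11 = 0  t=1,i=8
  .#.#. -> #   bit 10 = 1  t=2,i=10
  .#..# -> .   bit 9 = 0  t=2,i=1
  .#... -> .   bit 8 = 0  t=0,i=2
  ..### -> .   bit 7 = 0  t=0,i=6
  ..##. -> #   bit 6 = 1  t=2,i=3
  ..#.# -> #   bit 5 = 1  t=1,i=7
  ..#.. -> #   bit 4 = 1  t=6,i=7
  ...## -> .   bit 3 = 0  t=0,i=5
  ...#. -> #   bit 2 = 1  t=1,i=6
  ....# -> .   bit 1 = 0  t=0,i=4
  ..... -> #   bit 0 = 1  t=1,i=3
  bits 01110110100011101001010001110101 = 1989055605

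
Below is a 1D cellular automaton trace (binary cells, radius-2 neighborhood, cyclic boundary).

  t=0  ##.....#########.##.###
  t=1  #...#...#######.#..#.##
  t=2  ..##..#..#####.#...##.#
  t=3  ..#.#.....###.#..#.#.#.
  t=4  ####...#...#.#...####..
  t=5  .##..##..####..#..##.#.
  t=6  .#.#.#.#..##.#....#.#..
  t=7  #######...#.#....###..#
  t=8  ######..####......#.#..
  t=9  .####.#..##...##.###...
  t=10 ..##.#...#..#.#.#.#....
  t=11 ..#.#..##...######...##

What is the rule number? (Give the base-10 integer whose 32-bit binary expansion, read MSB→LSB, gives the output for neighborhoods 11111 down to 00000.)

3458387045

  #####|#  b31=1 t=0,i=9
  ####.|#  b30=1 t=0,i=0
  ###.#|.  b29=0 t=0,i=15
  ###..|.  b28=0 t=0,i=1
  ##.##|#  b27=1 t=0,i=16
  ##.#.|#  b26=1 t=1,i=15
  ##..#|#  b25=1 t=2,i=4
  ##...|.  b24=0 t=0,i=2
  #.###|.  b23=0 t=0,i=20
  #.##.|.  b22=0 t=0,i=17
  #.#.#|#  b21=1 t=3,i=19
  #.#..|.  b20=0 t=1,i=16
  #..##|.  b19=0 t=2,i=1
  #..#.|.  b18=0 t=1,i=18
  #...#|#  b17=1 t=1,i=2
  #....|.  b16=0 t=0,i=3
  .####|#  b15=1 t=0,i=8
  .###.|#  b14=1 t=1,i=22
  .##.#|.  b13=0 t=0,i=18
  .##..|.  b12=0 t=2,i=3
  .#.##|#  b11=1 t=1,i=20
  .#.#.|#  b10=1 t=3,i=3
  .#..#|.  b9=0 t=1,i=17
  .#...|.  b8=0 t=1,i=5
  ..###|.  b7=0 t=0,i=7
  ..##.|#  b6=1 t=2,i=2
  ..#.#|#  b5=1 t=1,i=19
  ..#..|.  b4=0 t=1,i=4
  ...##|.  b3=0 t=0,i=6
  ...#.|#  b2=1 t=1,i=3
  ....#|.  b1=0 t=0,i=5
  .....|#  b0=1 t=0,i=4
  bits 11001110001000101100110001100101 = 3458387045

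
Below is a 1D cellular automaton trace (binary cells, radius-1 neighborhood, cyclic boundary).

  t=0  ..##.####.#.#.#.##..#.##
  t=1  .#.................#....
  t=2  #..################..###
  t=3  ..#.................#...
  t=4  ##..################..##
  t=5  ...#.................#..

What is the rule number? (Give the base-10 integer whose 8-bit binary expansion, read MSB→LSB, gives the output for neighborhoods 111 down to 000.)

3

  ###|.  b7=0 t=0,i=6
  ##.|.  b6=0 t=0,i=3
  #.#|.  b5=0 t=0,i=4
  #..|.  b4=0 t=0,i=0
  .##|.  b3=0 t=0,i=2
  .#.|.  b2=0 t=0,i=10
  ..#|#  b1=1 t=0,i=1
  ...|#  b0=1 t=1,i=3
  bits 00000011 = 3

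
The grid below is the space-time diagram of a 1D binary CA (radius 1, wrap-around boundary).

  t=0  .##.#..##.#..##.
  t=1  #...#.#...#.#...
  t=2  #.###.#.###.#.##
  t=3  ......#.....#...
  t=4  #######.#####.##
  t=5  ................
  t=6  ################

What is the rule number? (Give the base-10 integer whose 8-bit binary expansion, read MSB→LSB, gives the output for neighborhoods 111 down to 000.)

  nb ###: next=.  (t=2,i=3, bit7=0)
  nb ##.: next=.  (t=0,i=2, bit6=0)
  nb #.#: next=.  (t=0,i=3, bit5=0)
  nb #..: next=.  (t=0,i=5, bit4=0)
  nb .##: next=.  (t=0,i=1, bit3=0)
  nb .#.: next=#  (t=0,i=4, bit2=1)
  nb ..#: next=#  (t=0,i=0, bit1=1)
  nb ...: next=#  (t=1,i=2, bit0=1)
  bits 00000111 = 7

7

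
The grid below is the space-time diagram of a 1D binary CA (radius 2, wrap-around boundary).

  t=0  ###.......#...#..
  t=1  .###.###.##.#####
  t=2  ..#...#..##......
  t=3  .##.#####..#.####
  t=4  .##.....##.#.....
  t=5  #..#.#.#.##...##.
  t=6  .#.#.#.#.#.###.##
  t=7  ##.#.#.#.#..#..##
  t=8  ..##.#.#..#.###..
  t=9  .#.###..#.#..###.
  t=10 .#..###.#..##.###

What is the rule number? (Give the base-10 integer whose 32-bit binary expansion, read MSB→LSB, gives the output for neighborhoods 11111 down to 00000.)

  #####|.  b31=0 t=1,i=14
  ####.|.  b30=0 t=1,i=15
  ###.#|.  b29=0 t=1,i=3
  ###..|#  b28=1 t=0,i=2
  ##.##|.  b27=0 t=1,i=0
  ##.#.|#  b26=1 t=4,i=10
  ##..#|#  b25=1 t=3,i=9
  ##...|#  b24=1 t=0,i=3
  #.###|.  b23=0 t=1,i=1
  #.##.|#  b22=1 t=1,i=9
  #.#.#|#  b21=1 t=5,i=5
  #.#..|.  b20=0 t=4,i=11
  #..##|#  b19=1 t=0,i=16
  #..#.|.  b18=0 t=3,i=10
  #...#|#  b17=1 t=0,i=12
  #....|.  b16=0 t=0,i=4
  .####|.  b15=0 t=1,i=13
  .###.|#  b14=1 t=0,i=1
  .##.#|#  b13=1 t=1,i=10
  .##..|.  b12=0 t=2,i=10
  .#.##|.  b11=0 t=3,i=12
  .#.#.|.  b10=0 t=5,i=4
  .#..#|#  b9=1 t=0,i=15
  .#...|.  b8=0 t=0,i=11
  ..###|.  b7=0 t=0,i=0
  ..##.|.  b6=0 t=2,i=9
  ..#.#|#  b5=1 t=3,i=11
  ..#..|#  b4=1 t=0,i=10
  ...##|#  b3=1 t=4,i=0
  ...#.|#  b2=1 t=0,i=9
  ....#|.  b1=0 t=0,i=8
  .....|#  b0=1 t=0,i=5
  bits 00010111011010100110001000111101 = 392847933

392847933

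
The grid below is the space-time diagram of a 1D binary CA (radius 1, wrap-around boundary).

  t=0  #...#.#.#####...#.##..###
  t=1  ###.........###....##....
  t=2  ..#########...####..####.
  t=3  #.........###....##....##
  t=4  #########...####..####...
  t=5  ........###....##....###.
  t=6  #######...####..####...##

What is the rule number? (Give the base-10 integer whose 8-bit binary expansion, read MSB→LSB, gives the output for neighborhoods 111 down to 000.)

  [7] ### => .  t=0,i=9
  [6] ##. => #  t=0,i=0
  [5] #.# => .  t=0,i=5
  [4] #.. => #  t=0,i=1
  [3] .## => .  t=0,i=8
  [2] .#. => .  t=0,i=4
  [1] ..# => .  t=0,i=3
  [0] ... => #  t=0,i=2
  bits 01010001 = 81

81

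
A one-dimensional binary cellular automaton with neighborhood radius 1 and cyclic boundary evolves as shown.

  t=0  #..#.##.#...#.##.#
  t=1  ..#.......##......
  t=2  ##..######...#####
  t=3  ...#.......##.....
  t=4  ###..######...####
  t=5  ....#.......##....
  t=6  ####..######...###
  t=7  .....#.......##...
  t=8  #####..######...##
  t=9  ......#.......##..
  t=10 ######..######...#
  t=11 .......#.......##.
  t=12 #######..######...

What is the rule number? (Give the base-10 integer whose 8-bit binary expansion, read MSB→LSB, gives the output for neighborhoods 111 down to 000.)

3

  ### -> .   bit 7 = 0  t=2,i=0
  ##. -> .   bit 6 = 0  t=0,i=0
  #.# -> .   bit 5 = 0  t=0,i=4
  #.. -> .   bit 4 = 0  t=0,i=1
  .## -> .   bit 3 = 0  t=0,i=5
  .#. -> .   bit 2 = 0  t=0,i=3
  ..# -> #   bit 1 = 1  t=0,i=2
  ... -> #   bit 0 = 1  t=0,i=10
  bits 00000011 = 3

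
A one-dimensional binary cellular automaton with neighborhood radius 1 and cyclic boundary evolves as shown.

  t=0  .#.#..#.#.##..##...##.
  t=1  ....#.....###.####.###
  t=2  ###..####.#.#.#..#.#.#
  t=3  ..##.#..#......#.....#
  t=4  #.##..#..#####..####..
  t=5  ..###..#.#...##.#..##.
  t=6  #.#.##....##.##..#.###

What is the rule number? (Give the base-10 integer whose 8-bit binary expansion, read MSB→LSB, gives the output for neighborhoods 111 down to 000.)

89

  [7] ### => .  t=1,i=11
  [6] ##. => #  t=0,i=11
  [5] #.# => .  t=0,i=2
  [4] #.. => #  t=0,i=4
  [3] .## => #  t=0,i=10
  [2] .#. => .  t=0,i=1
  [1] ..# => .  t=0,i=0
  [0] ... => #  t=0,i=17
  bits 01011001 = 89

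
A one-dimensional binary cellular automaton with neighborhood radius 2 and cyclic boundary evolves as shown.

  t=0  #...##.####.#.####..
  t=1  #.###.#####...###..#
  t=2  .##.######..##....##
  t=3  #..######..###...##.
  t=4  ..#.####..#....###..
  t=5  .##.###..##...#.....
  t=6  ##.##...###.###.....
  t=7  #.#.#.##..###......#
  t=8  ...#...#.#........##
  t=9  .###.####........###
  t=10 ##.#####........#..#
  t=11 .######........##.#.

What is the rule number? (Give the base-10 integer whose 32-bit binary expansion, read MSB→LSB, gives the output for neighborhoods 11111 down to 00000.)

3901658236

  ##### -> #   bit 31 = 1  t=1,i=8
  ####. -> #   bit 30 = 1  t=0,i=9
  ###.# -> #   bit 29 = 1  t=0,i=10
  ###.. -> .   bit 28 = 0  t=0,i=17
  ##.## -> #   bit 27 = 1  t=0,i=6
  ##.#. -> .   bit 26 = 0  t=0,i=11
  ##..# -> .   bit 25 = 0  t=0,i=18
  ##... -> .   bit 24 = 0  t=1,i=11
  #.### -> #   bit 23 = 1  t=0,i=7
  #.##. -> .   bit 22 = 0  t=2,i=1
  #.#.# -> .   bit 21 = 0  t=0,i=12
  #.#.. -> .   bit 20 = 0  t=3,i=0
  #..## -> #   bit 19 = 1  t=1,i=18
  #..#. -> #   bit 18 = 1  t=0,i=19
  #...# -> #   bit 17 = 1  t=0,i=2
  #.... -> .   bit 16 = 0  t=2,i=15
  .#### -> #   bit 15 = 1  t=0,i=8
  .###. -> .   bit 14 = 0  t=1,i=3
  .##.# -> .   bit 13 = 0  t=0,i=5
  .##.. -> #   bit 12 = 1  t=2,i=13
  .#.## -> .   bit 11 = 0  t=0,i=13
  .#.#. -> #   bit 10 = 1  t=7,i=3
  .#..# -> .   bit 9 = 0  t=3,i=1
  .#... -> .   bit 8 = 0  t=0,i=1
  ..### -> .   bit 7 = 0  t=1,i=14
  ..##. -> #   bit 6 = 1  t=0,i=4
  ..#.# -> #   bit 5 = 1  t=4,i=2
  ..#.. -> #   bit 4 = 1  t=0,i=0
  ...## -> #   bit 3 = 1  t=0,i=3
  ...#. -> #   bit 2 = 1  t=4,i=1
  ....# -> .   bit 1 = 0  t=2,i=16
  ..... -> .   bit 0 = 0  t=5,i=17
  bits 11101000100011101001010001111100 = 3901658236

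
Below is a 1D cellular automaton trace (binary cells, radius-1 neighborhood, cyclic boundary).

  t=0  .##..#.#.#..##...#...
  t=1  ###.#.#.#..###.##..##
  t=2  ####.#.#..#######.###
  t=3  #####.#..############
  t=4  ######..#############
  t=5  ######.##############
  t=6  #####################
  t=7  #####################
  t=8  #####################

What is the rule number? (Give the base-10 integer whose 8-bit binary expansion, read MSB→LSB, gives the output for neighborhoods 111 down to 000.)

235

  ###|#  b7=1 t=1,i=0
  ##.|#  b6=1 t=0,i=2
  #.#|#  b5=1 t=0,i=6
  #..|.  b4=0 t=0,i=3
  .##|#  b3=1 t=0,i=1
  .#.|.  b2=0 t=0,i=5
  ..#|#  b1=1 t=0,i=0
  ...|#  b0=1 t=0,i=15
  bits 11101011 = 235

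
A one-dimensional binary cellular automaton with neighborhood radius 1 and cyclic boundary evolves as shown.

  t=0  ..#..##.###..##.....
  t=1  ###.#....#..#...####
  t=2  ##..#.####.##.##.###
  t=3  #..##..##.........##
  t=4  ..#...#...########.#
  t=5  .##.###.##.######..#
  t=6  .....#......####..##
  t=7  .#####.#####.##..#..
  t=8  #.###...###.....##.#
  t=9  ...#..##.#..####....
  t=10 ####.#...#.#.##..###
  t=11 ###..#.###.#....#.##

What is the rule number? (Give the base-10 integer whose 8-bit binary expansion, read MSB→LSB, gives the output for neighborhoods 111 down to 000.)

135

  nb ###: next=#  (t=0,i=9, bit7=1)
  nb ##.: next=.  (t=0,i=6, bit6=0)
  nb #.#: next=.  (t=0,i=7, bit5=0)
  nb #..: next=.  (t=0,i=3, bit4=0)
  nb .##: next=.  (t=0,i=5, bit3=0)
  nb .#.: next=#  (t=0,i=2, bit2=1)
  nb ..#: next=#  (t=0,i=1, bit1=1)
  nb ...: next=#  (t=0,i=0, bit0=1)
  bits 10000111 = 135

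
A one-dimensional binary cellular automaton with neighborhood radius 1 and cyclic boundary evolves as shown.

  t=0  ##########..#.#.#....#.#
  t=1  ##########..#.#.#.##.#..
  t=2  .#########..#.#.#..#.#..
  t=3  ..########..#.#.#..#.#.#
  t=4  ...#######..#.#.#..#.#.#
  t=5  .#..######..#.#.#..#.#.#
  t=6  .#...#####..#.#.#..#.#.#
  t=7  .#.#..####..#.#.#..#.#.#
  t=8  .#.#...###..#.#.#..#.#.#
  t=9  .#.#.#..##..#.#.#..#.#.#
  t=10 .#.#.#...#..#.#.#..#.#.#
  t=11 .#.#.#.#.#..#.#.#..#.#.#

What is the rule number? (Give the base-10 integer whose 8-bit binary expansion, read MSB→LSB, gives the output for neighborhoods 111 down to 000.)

197

  [7] ### => #  t=0,i=0
  [6] ##. => #  t=0,i=9
  [5] #.# => .  t=0,i=13
  [4] #.. => .  t=0,i=10
  [3] .## => .  t=0,i=23
  [2] .#. => #  t=0,i=12
  [1] ..# => .  t=0,i=11
  [0] ... => #  t=0,i=18
  bits 11000101 = 197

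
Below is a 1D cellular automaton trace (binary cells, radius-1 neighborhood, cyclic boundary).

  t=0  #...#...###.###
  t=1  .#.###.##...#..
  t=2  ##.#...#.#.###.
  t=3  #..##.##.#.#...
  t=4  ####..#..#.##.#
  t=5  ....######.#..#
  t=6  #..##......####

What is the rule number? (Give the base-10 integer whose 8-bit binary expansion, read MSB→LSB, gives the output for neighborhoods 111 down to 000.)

  nb ###: next=.  (t=0,i=9, bit7=0)
  nb ##.: next=.  (t=0,i=0, bit6=0)
  nb #.#: next=.  (t=0,i=11, bit5=0)
  nb #..: next=#  (t=0,i=1, bit4=1)
  nb .##: next=#  (t=0,i=8, bit3=1)
  nb .#.: next=#  (t=0,i=4, bit2=1)
  nb ..#: next=#  (t=0,i=3, bit1=1)
  nb ...: next=.  (t=0,i=2, bit0=0)
  bits 00011110 = 30

30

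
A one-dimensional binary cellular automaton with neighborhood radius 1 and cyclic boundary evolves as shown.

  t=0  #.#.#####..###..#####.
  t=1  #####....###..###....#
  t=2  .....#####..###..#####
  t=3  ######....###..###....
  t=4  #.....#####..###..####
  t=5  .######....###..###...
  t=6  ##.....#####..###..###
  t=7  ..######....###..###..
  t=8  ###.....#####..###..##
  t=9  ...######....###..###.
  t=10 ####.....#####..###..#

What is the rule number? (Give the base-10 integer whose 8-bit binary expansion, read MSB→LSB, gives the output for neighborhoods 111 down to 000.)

63

  [7] ### => .  t=0,i=5
  [6] ##. => .  t=0,i=8
  [5] #.# => #  t=0,i=1
  [4] #.. => #  t=0,i=9
  [3] .## => #  t=0,i=4
  [2] .#. => #  t=0,i=0
  [1] ..# => #  t=0,i=10
  [0] ... => #  t=1,i=6
  bits 00111111 = 63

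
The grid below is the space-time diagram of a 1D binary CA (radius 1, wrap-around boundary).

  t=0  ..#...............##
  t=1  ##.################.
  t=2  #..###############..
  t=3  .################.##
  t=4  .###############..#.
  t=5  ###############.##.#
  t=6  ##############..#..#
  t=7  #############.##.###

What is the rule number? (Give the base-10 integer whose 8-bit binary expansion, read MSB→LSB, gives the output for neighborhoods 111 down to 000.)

155

  [7] ### => #  t=1,i=4
  [6] ##. => .  t=0,i=19
  [5] #.# => .  t=1,i=2
  [4] #.. => #  t=0,i=0
  [3] .## => #  t=0,i=18
  [2] .#. => .  t=0,i=2
  [1] ..# => #  t=0,i=1
  [0] ... => #  t=0,i=4
  bits 10011011 = 155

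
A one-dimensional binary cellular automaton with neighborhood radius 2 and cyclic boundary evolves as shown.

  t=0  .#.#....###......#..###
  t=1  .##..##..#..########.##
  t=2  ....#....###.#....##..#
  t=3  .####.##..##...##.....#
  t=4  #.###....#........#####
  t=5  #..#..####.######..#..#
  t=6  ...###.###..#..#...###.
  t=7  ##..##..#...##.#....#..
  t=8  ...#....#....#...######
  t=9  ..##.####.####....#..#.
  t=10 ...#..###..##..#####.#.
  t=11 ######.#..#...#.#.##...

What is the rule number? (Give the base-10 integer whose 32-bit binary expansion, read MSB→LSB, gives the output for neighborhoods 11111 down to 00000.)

  ##### -> .   bit 31 = 0  t=1,i=14
  ####. -> #   bit 30 = 1  t=1,i=18
  ###.# -> #   bit 29 = 1  t=0,i=22
  ###.. -> .   bit 28 = 0  t=0,i=10
  ##.## -> .   bit 27 = 0  t=1,i=0
  ##.#. -> .   bit 26 = 0  t=0,i=0
  ##..# -> .   bit 25 = 0  t=1,i=3
  ##... -> .   bit 24 = 0  t=0,i=11
  #.### -> .   bit 23 = 0  t=3,i=1
  #.##. -> .   bit 22 = 0  t=1,i=1
  #.#.# -> #   bit 21 = 1  t=0,i=1
  #.#.. -> .   bit 20 = 0  t=0,i=3
  #..## -> #   bit 19 = 1  t=0,i=19
  #..#. -> .   bit 18 = 0  t=1,i=8
  #...# -> .   bit 17 = 0  t=3,i=13
  #.... -> #   bit 16 = 1  t=0,i=5
  .#### -> #   bit 15 = 1  t=1,i=13
  .###. -> #   bit 14 = 1  t=0,i=9
  .##.# -> #   bit 13 = 1  t=1,i=22
  .##.. -> .   bit 12 = 0  t=1,i=2
  .#.## -> #   bit 11 = 1  t=3,i=0
  .#.#. -> #   bit 10 = 1  t=0,i=2
  .#..# -> #   bit 9 = 1  t=0,i=18
  .#... -> .   bit 8 = 0  t=0,i=4
  ..### -> .   bit 7 = 0  t=0,i=8
  ..##. -> .   bit 6 = 0  t=1,i=5
  ..#.# -> #   bit 5 = 1  t=3,i=22
  ..#.. -> #   bit 4 = 1  t=0,i=17
  ...## -> .   bit 3 = 0  t=0,i=7
  ...#. -> #   bit 2 = 1  t=0,i=16
  ....# -> #   bit 1 = 1  t=0,i=6
  ..... -> #   bit 0 = 1  t=0,i=13
  bits 01100000001010011110111000110111 = 1613360695

1613360695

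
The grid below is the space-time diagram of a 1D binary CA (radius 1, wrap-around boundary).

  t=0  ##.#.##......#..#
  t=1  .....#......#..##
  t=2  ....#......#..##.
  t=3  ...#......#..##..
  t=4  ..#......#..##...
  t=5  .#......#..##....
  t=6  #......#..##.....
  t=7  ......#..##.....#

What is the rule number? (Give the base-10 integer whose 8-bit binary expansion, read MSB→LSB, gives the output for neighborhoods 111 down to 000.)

10

  ### -> .   bit 7 = 0  t=0,i=0
  ##. -> .   bit 6 = 0  t=0,i=1
  #.# -> .   bit 5 = 0  t=0,i=2
  #.. -> .   bit 4 = 0  t=0,i=7
  .## -> #   bit 3 = 1  t=0,i=5
  .#. -> .   bit 2 = 0  t=0,i=3
  ..# -> #   bit 1 = 1  t=0,i=12
  ... -> .   bit 0 = 0  t=0,i=8
  bits 00001010 = 10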